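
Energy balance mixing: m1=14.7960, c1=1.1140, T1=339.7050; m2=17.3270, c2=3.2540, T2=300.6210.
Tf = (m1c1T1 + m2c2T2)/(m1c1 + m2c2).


num = 22548.9012
den = 72.8648
Tf = 309.4622 K

309.4622 K


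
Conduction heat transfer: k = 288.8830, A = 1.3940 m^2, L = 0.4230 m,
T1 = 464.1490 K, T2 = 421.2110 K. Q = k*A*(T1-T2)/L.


dT = 42.9380 K
Q = 288.8830 * 1.3940 * 42.9380 / 0.4230 = 40877.6766 W

40877.6766 W


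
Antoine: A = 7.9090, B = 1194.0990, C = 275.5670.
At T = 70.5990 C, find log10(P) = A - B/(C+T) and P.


C+T = 346.1660
B/(C+T) = 3.4495
log10(P) = 7.9090 - 3.4495 = 4.4595
P = 10^4.4595 = 28807.2487 mmHg

28807.2487 mmHg


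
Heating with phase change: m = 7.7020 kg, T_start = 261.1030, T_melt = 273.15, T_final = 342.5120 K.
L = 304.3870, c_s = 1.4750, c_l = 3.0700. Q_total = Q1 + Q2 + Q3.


Q1 (sensible, solid) = 7.7020 * 1.4750 * 12.0470 = 136.8593 kJ
Q2 (latent) = 7.7020 * 304.3870 = 2344.3887 kJ
Q3 (sensible, liquid) = 7.7020 * 3.0700 * 69.3620 = 1640.0742 kJ
Q_total = 4121.3222 kJ

4121.3222 kJ


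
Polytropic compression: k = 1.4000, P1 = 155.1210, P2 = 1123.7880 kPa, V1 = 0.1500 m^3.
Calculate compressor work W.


(k-1)/k = 0.2857
(P2/P1)^exp = 1.7608
W = 3.5000 * 155.1210 * 0.1500 * (1.7608 - 1) = 61.9611 kJ

61.9611 kJ


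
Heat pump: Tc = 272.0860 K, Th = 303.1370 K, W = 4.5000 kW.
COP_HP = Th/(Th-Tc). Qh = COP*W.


COP = 303.1370 / 31.0510 = 9.7626
Qh = 9.7626 * 4.5000 = 43.9315 kW

COP = 9.7626, Qh = 43.9315 kW


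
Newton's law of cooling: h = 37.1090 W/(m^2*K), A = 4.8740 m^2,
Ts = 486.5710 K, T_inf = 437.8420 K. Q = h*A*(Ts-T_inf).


dT = 48.7290 K
Q = 37.1090 * 4.8740 * 48.7290 = 8813.5785 W

8813.5785 W


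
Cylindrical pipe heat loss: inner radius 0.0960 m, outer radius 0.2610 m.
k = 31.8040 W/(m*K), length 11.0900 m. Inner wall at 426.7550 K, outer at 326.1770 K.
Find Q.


dT = 100.5780 K
ln(ro/ri) = 1.0002
Q = 2*pi*31.8040*11.0900*100.5780 / 1.0002 = 222854.4798 W

222854.4798 W


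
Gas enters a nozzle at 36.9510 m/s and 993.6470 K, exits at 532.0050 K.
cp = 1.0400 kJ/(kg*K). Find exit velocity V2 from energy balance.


dT = 461.6420 K
2*cp*1000*dT = 960215.3600
V1^2 = 1365.3764
V2 = sqrt(961580.7364) = 980.6022 m/s

980.6022 m/s


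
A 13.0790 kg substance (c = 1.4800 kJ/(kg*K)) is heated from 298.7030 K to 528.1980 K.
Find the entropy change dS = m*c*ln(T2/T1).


T2/T1 = 1.7683
ln(T2/T1) = 0.5700
dS = 13.0790 * 1.4800 * 0.5700 = 11.0339 kJ/K

11.0339 kJ/K


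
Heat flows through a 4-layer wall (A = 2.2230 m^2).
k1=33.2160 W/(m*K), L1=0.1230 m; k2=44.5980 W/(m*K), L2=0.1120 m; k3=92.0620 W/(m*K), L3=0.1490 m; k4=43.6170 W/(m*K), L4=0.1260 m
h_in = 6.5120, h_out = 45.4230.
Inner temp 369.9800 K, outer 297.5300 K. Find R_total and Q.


R_conv_in = 1/(6.5120*2.2230) = 0.0691
R_1 = 0.1230/(33.2160*2.2230) = 0.0017
R_2 = 0.1120/(44.5980*2.2230) = 0.0011
R_3 = 0.1490/(92.0620*2.2230) = 0.0007
R_4 = 0.1260/(43.6170*2.2230) = 0.0013
R_conv_out = 1/(45.4230*2.2230) = 0.0099
R_total = 0.0838 K/W
Q = 72.4500 / 0.0838 = 864.5021 W

R_total = 0.0838 K/W, Q = 864.5021 W


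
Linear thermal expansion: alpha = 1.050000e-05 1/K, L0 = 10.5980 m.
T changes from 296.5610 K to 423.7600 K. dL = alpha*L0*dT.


dT = 127.1990 K
dL = 1.050000e-05 * 10.5980 * 127.1990 = 0.014155 m
L_final = 10.612155 m

dL = 0.014155 m


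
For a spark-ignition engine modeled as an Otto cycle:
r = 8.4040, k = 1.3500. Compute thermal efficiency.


r^(k-1) = 2.1065
eta = 1 - 1/2.1065 = 0.5253 = 52.5288%

52.5288%


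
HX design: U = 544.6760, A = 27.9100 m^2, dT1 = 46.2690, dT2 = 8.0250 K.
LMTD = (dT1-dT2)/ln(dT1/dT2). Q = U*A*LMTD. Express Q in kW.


LMTD = 21.8299 K
Q = 544.6760 * 27.9100 * 21.8299 = 331855.8399 W = 331.8558 kW

331.8558 kW


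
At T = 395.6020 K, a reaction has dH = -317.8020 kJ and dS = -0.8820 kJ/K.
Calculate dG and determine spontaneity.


T*dS = 395.6020 * -0.8820 = -348.9210 kJ
dG = -317.8020 + 348.9210 = 31.1190 kJ (non-spontaneous)

dG = 31.1190 kJ, non-spontaneous


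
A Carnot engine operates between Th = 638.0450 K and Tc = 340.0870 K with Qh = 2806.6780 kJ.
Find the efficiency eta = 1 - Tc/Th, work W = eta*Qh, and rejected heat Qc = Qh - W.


eta = 1 - 340.0870/638.0450 = 0.4670
W = 0.4670 * 2806.6780 = 1310.6790 kJ
Qc = 2806.6780 - 1310.6790 = 1495.9990 kJ

eta = 46.6986%, W = 1310.6790 kJ, Qc = 1495.9990 kJ


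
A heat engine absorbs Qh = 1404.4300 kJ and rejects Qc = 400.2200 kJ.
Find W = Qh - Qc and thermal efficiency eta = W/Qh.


W = 1404.4300 - 400.2200 = 1004.2100 kJ
eta = 1004.2100 / 1404.4300 = 0.7150 = 71.5030%

W = 1004.2100 kJ, eta = 71.5030%


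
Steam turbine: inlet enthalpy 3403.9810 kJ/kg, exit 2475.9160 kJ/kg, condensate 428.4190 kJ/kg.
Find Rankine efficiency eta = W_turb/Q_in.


W = 928.0650 kJ/kg
Q_in = 2975.5620 kJ/kg
eta = 0.3119 = 31.1896%

eta = 31.1896%


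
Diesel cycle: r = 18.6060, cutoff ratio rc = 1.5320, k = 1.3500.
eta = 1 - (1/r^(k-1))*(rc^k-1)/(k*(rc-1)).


r^(k-1) = 2.7821
rc^k = 1.7787
eta = 0.6103 = 61.0293%

61.0293%


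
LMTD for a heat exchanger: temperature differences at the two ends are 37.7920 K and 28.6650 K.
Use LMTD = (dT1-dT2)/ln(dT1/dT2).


dT1/dT2 = 1.3184
ln(dT1/dT2) = 0.2764
LMTD = 9.1270 / 0.2764 = 33.0185 K

33.0185 K


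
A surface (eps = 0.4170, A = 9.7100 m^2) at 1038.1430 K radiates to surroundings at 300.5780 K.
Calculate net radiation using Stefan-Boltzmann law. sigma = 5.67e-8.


T^4 = 1.1615e+12
Tsurr^4 = 8.1626e+09
Q = 0.4170 * 5.67e-8 * 9.7100 * 1.1534e+12 = 264791.6527 W

264791.6527 W


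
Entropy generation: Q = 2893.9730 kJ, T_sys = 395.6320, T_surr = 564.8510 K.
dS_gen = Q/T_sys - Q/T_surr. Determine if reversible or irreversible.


dS_sys = 2893.9730/395.6320 = 7.3148 kJ/K
dS_surr = -2893.9730/564.8510 = -5.1234 kJ/K
dS_gen = 7.3148 - 5.1234 = 2.1914 kJ/K (irreversible)

dS_gen = 2.1914 kJ/K, irreversible


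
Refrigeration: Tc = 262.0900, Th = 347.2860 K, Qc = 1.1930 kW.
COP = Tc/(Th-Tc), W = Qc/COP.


COP = 262.0900 / 85.1960 = 3.0763
W = 1.1930 / 3.0763 = 0.3878 kW

COP = 3.0763, W = 0.3878 kW


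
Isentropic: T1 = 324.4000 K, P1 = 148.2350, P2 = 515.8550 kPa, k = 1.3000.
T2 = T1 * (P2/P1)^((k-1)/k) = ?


(k-1)/k = 0.2308
(P2/P1)^exp = 1.3335
T2 = 324.4000 * 1.3335 = 432.5737 K

432.5737 K


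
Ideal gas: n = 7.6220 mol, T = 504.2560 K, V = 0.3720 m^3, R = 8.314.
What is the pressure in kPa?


P = nRT/V = 7.6220 * 8.314 * 504.2560 / 0.3720
= 31954.3538 / 0.3720 = 85898.8005 Pa = 85.8988 kPa

85.8988 kPa


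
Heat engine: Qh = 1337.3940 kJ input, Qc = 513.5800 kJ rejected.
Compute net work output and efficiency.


W = 1337.3940 - 513.5800 = 823.8140 kJ
eta = 823.8140 / 1337.3940 = 0.6160 = 61.5985%

W = 823.8140 kJ, eta = 61.5985%


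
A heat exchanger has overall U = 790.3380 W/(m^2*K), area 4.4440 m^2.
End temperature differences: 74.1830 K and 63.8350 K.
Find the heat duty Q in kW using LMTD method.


LMTD = 68.8795 K
Q = 790.3380 * 4.4440 * 68.8795 = 241922.8464 W = 241.9228 kW

241.9228 kW


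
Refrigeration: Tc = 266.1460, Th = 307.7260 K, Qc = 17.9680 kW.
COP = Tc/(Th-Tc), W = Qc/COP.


COP = 266.1460 / 41.5800 = 6.4008
W = 17.9680 / 6.4008 = 2.8071 kW

COP = 6.4008, W = 2.8071 kW


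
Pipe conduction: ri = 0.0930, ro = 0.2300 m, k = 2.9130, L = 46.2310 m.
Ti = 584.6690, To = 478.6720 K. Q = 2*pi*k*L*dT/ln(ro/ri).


dT = 105.9970 K
ln(ro/ri) = 0.9055
Q = 2*pi*2.9130*46.2310*105.9970 / 0.9055 = 99053.1841 W

99053.1841 W


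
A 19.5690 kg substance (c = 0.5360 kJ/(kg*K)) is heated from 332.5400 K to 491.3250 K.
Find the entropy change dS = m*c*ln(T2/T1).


T2/T1 = 1.4775
ln(T2/T1) = 0.3903
dS = 19.5690 * 0.5360 * 0.3903 = 4.0943 kJ/K

4.0943 kJ/K


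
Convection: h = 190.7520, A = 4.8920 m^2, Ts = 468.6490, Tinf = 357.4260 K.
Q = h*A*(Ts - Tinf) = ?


dT = 111.2230 K
Q = 190.7520 * 4.8920 * 111.2230 = 103788.7194 W

103788.7194 W


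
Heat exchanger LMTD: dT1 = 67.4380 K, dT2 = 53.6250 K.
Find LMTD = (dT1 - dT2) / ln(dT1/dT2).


dT1/dT2 = 1.2576
ln(dT1/dT2) = 0.2292
LMTD = 13.8130 / 0.2292 = 60.2679 K

60.2679 K


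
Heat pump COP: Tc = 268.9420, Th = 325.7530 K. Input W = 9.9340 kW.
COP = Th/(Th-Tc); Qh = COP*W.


COP = 325.7530 / 56.8110 = 5.7340
Qh = 5.7340 * 9.9340 = 56.9613 kW

COP = 5.7340, Qh = 56.9613 kW


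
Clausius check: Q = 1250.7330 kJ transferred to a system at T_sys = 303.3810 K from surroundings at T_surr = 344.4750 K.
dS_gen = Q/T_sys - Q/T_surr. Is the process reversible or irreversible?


dS_sys = 1250.7330/303.3810 = 4.1226 kJ/K
dS_surr = -1250.7330/344.4750 = -3.6308 kJ/K
dS_gen = 4.1226 - 3.6308 = 0.4918 kJ/K (irreversible)

dS_gen = 0.4918 kJ/K, irreversible


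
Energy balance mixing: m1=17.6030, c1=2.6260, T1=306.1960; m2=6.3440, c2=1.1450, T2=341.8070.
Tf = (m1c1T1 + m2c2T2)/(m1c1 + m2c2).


num = 16636.9015
den = 53.4894
Tf = 311.0320 K

311.0320 K


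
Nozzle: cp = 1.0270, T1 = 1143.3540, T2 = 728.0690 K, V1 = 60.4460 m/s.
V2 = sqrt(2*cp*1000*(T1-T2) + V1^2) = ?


dT = 415.2850 K
2*cp*1000*dT = 852995.3900
V1^2 = 3653.7189
V2 = sqrt(856649.1089) = 925.5534 m/s

925.5534 m/s


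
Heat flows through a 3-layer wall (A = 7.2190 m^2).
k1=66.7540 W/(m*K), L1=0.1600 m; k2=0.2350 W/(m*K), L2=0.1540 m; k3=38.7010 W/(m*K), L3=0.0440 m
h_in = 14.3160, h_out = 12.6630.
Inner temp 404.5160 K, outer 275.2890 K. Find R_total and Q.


R_conv_in = 1/(14.3160*7.2190) = 0.0097
R_1 = 0.1600/(66.7540*7.2190) = 0.0003
R_2 = 0.1540/(0.2350*7.2190) = 0.0908
R_3 = 0.0440/(38.7010*7.2190) = 0.0002
R_conv_out = 1/(12.6630*7.2190) = 0.0109
R_total = 0.1119 K/W
Q = 129.2270 / 0.1119 = 1155.0310 W

R_total = 0.1119 K/W, Q = 1155.0310 W


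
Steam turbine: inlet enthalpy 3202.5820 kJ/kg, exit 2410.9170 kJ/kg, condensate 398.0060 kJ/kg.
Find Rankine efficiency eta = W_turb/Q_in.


W = 791.6650 kJ/kg
Q_in = 2804.5760 kJ/kg
eta = 0.2823 = 28.2276%

eta = 28.2276%


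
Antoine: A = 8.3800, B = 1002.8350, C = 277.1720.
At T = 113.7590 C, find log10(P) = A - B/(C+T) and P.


C+T = 390.9310
B/(C+T) = 2.5652
log10(P) = 8.3800 - 2.5652 = 5.8148
P = 10^5.8148 = 652757.5636 mmHg

652757.5636 mmHg


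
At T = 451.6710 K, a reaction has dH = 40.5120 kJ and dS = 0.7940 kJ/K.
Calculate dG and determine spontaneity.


T*dS = 451.6710 * 0.7940 = 358.6268 kJ
dG = 40.5120 - 358.6268 = -318.1148 kJ (spontaneous)

dG = -318.1148 kJ, spontaneous


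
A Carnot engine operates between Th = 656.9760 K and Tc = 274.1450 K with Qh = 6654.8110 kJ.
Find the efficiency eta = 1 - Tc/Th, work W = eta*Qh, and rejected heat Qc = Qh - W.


eta = 1 - 274.1450/656.9760 = 0.5827
W = 0.5827 * 6654.8110 = 3877.8707 kJ
Qc = 6654.8110 - 3877.8707 = 2776.9403 kJ

eta = 58.2717%, W = 3877.8707 kJ, Qc = 2776.9403 kJ


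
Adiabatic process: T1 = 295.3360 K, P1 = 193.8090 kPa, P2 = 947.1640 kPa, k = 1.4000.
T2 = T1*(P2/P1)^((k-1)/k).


(k-1)/k = 0.2857
(P2/P1)^exp = 1.5735
T2 = 295.3360 * 1.5735 = 464.7166 K

464.7166 K


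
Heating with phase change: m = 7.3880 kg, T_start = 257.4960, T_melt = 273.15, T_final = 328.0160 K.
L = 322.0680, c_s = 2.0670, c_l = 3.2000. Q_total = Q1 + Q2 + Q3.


Q1 (sensible, solid) = 7.3880 * 2.0670 * 15.6540 = 239.0522 kJ
Q2 (latent) = 7.3880 * 322.0680 = 2379.4384 kJ
Q3 (sensible, liquid) = 7.3880 * 3.2000 * 54.8660 = 1297.1200 kJ
Q_total = 3915.6106 kJ

3915.6106 kJ


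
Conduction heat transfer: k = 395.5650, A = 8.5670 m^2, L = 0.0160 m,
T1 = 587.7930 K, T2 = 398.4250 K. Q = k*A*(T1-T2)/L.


dT = 189.3680 K
Q = 395.5650 * 8.5670 * 189.3680 / 0.0160 = 4.0108e+07 W

4.0108e+07 W


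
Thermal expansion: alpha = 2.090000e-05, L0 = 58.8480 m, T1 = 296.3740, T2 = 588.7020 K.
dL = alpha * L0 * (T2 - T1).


dT = 292.3280 K
dL = 2.090000e-05 * 58.8480 * 292.3280 = 0.359541 m
L_final = 59.207541 m

dL = 0.359541 m


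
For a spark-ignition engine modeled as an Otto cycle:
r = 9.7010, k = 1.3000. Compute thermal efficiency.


r^(k-1) = 1.9772
eta = 1 - 1/1.9772 = 0.4942 = 49.4228%

49.4228%


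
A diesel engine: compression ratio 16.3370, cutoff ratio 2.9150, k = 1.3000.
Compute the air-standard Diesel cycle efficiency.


r^(k-1) = 2.3118
rc^k = 4.0182
eta = 0.4756 = 47.5576%

47.5576%


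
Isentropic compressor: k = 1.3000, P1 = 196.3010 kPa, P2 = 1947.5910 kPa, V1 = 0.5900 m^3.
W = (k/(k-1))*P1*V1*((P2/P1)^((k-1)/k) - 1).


(k-1)/k = 0.2308
(P2/P1)^exp = 1.6982
W = 4.3333 * 196.3010 * 0.5900 * (1.6982 - 1) = 350.3905 kJ

350.3905 kJ


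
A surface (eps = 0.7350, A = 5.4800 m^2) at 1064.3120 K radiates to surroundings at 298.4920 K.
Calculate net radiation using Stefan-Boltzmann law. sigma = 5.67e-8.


T^4 = 1.2831e+12
Tsurr^4 = 7.9384e+09
Q = 0.7350 * 5.67e-8 * 5.4800 * 1.2752e+12 = 291226.9901 W

291226.9901 W


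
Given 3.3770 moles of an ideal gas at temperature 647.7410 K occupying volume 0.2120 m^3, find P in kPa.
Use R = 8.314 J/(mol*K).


P = nRT/V = 3.3770 * 8.314 * 647.7410 / 0.2120
= 18186.2212 / 0.2120 = 85784.0621 Pa = 85.7841 kPa

85.7841 kPa


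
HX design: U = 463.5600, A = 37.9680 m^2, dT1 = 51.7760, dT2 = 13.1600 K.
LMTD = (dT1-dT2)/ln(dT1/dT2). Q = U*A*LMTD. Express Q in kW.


LMTD = 28.1921 K
Q = 463.5600 * 37.9680 * 28.1921 = 496193.7640 W = 496.1938 kW

496.1938 kW


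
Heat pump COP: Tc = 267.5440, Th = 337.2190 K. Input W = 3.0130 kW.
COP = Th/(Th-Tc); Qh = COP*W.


COP = 337.2190 / 69.6750 = 4.8399
Qh = 4.8399 * 3.0130 = 14.5826 kW

COP = 4.8399, Qh = 14.5826 kW


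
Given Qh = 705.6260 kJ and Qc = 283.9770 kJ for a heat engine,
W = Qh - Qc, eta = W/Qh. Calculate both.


W = 705.6260 - 283.9770 = 421.6490 kJ
eta = 421.6490 / 705.6260 = 0.5976 = 59.7553%

W = 421.6490 kJ, eta = 59.7553%


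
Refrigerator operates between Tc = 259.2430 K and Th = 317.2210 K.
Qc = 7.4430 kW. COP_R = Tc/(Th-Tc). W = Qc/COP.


COP = 259.2430 / 57.9780 = 4.4714
W = 7.4430 / 4.4714 = 1.6646 kW

COP = 4.4714, W = 1.6646 kW


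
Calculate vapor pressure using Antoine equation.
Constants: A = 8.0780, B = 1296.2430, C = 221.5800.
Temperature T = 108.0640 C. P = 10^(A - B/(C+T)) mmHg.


C+T = 329.6440
B/(C+T) = 3.9323
log10(P) = 8.0780 - 3.9323 = 4.1457
P = 10^4.1457 = 13987.7816 mmHg

13987.7816 mmHg


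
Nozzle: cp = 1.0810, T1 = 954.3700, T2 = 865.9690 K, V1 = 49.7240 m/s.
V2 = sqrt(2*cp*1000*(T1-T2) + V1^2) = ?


dT = 88.4010 K
2*cp*1000*dT = 191122.9620
V1^2 = 2472.4762
V2 = sqrt(193595.4382) = 439.9948 m/s

439.9948 m/s


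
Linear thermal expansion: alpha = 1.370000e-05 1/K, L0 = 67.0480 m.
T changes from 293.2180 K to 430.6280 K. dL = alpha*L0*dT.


dT = 137.4100 K
dL = 1.370000e-05 * 67.0480 * 137.4100 = 0.126219 m
L_final = 67.174219 m

dL = 0.126219 m


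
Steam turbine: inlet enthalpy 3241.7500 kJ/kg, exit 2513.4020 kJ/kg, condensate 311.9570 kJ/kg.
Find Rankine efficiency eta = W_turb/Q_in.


W = 728.3480 kJ/kg
Q_in = 2929.7930 kJ/kg
eta = 0.2486 = 24.8600%

eta = 24.8600%


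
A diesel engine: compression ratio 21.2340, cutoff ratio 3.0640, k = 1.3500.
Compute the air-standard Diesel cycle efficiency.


r^(k-1) = 2.9138
rc^k = 4.5341
eta = 0.5647 = 56.4716%

56.4716%


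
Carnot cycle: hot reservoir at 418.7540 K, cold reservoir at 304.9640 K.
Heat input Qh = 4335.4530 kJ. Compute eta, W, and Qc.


eta = 1 - 304.9640/418.7540 = 0.2717
W = 0.2717 * 4335.4530 = 1178.0931 kJ
Qc = 4335.4530 - 1178.0931 = 3157.3599 kJ

eta = 27.1735%, W = 1178.0931 kJ, Qc = 3157.3599 kJ


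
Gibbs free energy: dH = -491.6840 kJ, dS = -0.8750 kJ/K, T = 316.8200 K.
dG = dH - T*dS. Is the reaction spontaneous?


T*dS = 316.8200 * -0.8750 = -277.2175 kJ
dG = -491.6840 + 277.2175 = -214.4665 kJ (spontaneous)

dG = -214.4665 kJ, spontaneous


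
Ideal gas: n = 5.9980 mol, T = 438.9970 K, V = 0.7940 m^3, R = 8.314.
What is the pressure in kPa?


P = nRT/V = 5.9980 * 8.314 * 438.9970 / 0.7940
= 21891.6267 / 0.7940 = 27571.3183 Pa = 27.5713 kPa

27.5713 kPa


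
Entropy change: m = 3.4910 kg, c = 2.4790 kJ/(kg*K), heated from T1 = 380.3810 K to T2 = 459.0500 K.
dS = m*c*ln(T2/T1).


T2/T1 = 1.2068
ln(T2/T1) = 0.1880
dS = 3.4910 * 2.4790 * 0.1880 = 1.6269 kJ/K

1.6269 kJ/K


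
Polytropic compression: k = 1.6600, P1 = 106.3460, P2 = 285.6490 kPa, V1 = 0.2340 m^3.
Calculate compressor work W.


(k-1)/k = 0.3976
(P2/P1)^exp = 1.4812
W = 2.5152 * 106.3460 * 0.2340 * (1.4812 - 1) = 30.1174 kJ

30.1174 kJ


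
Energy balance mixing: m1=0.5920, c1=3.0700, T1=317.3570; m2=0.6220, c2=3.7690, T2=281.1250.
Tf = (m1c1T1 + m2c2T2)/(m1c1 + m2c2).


num = 1235.8237
den = 4.1618
Tf = 296.9475 K

296.9475 K


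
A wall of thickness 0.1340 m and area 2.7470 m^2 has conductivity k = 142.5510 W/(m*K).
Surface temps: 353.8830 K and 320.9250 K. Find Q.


dT = 32.9580 K
Q = 142.5510 * 2.7470 * 32.9580 / 0.1340 = 96313.0151 W

96313.0151 W


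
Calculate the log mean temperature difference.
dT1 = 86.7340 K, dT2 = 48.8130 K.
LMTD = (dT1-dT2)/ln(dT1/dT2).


dT1/dT2 = 1.7769
ln(dT1/dT2) = 0.5748
LMTD = 37.9210 / 0.5748 = 65.9669 K

65.9669 K


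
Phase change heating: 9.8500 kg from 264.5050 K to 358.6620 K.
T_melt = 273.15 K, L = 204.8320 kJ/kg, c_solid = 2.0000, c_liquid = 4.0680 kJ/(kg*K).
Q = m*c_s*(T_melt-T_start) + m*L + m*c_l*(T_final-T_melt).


Q1 (sensible, solid) = 9.8500 * 2.0000 * 8.6450 = 170.3065 kJ
Q2 (latent) = 9.8500 * 204.8320 = 2017.5952 kJ
Q3 (sensible, liquid) = 9.8500 * 4.0680 * 85.5120 = 3426.4487 kJ
Q_total = 5614.3504 kJ

5614.3504 kJ


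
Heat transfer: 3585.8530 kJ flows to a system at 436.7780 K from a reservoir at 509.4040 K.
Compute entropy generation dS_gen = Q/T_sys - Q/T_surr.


dS_sys = 3585.8530/436.7780 = 8.2098 kJ/K
dS_surr = -3585.8530/509.4040 = -7.0393 kJ/K
dS_gen = 8.2098 - 7.0393 = 1.1705 kJ/K (irreversible)

dS_gen = 1.1705 kJ/K, irreversible


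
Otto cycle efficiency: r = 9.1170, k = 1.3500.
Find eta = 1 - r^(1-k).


r^(k-1) = 2.1674
eta = 1 - 1/2.1674 = 0.5386 = 53.8627%

53.8627%


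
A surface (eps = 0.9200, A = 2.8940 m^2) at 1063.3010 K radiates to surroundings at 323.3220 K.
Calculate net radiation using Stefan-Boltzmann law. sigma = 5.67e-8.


T^4 = 1.2783e+12
Tsurr^4 = 1.0928e+10
Q = 0.9200 * 5.67e-8 * 2.8940 * 1.2673e+12 = 191322.2812 W

191322.2812 W


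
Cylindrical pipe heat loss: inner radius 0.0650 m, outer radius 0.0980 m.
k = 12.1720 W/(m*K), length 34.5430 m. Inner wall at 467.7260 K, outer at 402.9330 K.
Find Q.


dT = 64.7930 K
ln(ro/ri) = 0.4106
Q = 2*pi*12.1720*34.5430*64.7930 / 0.4106 = 416900.0452 W

416900.0452 W


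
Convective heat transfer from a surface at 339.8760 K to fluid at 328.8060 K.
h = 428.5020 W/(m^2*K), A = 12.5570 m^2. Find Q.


dT = 11.0700 K
Q = 428.5020 * 12.5570 * 11.0700 = 59564.3447 W

59564.3447 W


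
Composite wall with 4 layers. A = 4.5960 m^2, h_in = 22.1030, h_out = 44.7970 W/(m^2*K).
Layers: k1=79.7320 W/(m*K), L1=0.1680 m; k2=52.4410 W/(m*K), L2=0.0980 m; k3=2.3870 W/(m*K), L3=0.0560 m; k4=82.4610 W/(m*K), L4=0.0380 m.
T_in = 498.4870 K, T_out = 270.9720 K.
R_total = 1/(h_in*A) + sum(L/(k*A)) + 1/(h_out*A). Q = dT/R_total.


R_conv_in = 1/(22.1030*4.5960) = 0.0098
R_1 = 0.1680/(79.7320*4.5960) = 0.0005
R_2 = 0.0980/(52.4410*4.5960) = 0.0004
R_3 = 0.0560/(2.3870*4.5960) = 0.0051
R_4 = 0.0380/(82.4610*4.5960) = 0.0001
R_conv_out = 1/(44.7970*4.5960) = 0.0049
R_total = 0.0208 K/W
Q = 227.5150 / 0.0208 = 10953.5853 W

R_total = 0.0208 K/W, Q = 10953.5853 W


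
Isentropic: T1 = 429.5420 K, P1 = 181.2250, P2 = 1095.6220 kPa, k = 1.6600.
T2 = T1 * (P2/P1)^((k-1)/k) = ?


(k-1)/k = 0.3976
(P2/P1)^exp = 2.0450
T2 = 429.5420 * 2.0450 = 878.4149 K

878.4149 K


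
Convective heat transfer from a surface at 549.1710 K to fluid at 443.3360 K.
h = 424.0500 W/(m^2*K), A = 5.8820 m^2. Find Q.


dT = 105.8350 K
Q = 424.0500 * 5.8820 * 105.8350 = 263980.2294 W

263980.2294 W


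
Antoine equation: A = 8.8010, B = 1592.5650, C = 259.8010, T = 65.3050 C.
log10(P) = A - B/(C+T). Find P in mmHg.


C+T = 325.1060
B/(C+T) = 4.8986
log10(P) = 8.8010 - 4.8986 = 3.9024
P = 10^3.9024 = 7987.2577 mmHg

7987.2577 mmHg


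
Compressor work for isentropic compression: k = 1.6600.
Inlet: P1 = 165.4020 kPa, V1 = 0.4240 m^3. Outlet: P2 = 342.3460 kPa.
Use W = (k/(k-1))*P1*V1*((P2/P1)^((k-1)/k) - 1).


(k-1)/k = 0.3976
(P2/P1)^exp = 1.3354
W = 2.5152 * 165.4020 * 0.4240 * (1.3354 - 1) = 59.1592 kJ

59.1592 kJ


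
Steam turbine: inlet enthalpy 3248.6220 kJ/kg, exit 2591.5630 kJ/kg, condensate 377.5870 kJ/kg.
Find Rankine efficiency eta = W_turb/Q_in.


W = 657.0590 kJ/kg
Q_in = 2871.0350 kJ/kg
eta = 0.2289 = 22.8858%

eta = 22.8858%


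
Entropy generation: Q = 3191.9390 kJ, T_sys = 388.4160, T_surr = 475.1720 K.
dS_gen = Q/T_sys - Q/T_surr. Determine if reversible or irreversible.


dS_sys = 3191.9390/388.4160 = 8.2178 kJ/K
dS_surr = -3191.9390/475.1720 = -6.7174 kJ/K
dS_gen = 8.2178 - 6.7174 = 1.5004 kJ/K (irreversible)

dS_gen = 1.5004 kJ/K, irreversible


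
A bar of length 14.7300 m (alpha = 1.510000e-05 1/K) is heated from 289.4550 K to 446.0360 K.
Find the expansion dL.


dT = 156.5810 K
dL = 1.510000e-05 * 14.7300 * 156.5810 = 0.034827 m
L_final = 14.764827 m

dL = 0.034827 m


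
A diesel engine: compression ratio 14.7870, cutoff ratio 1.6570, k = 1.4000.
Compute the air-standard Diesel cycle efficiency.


r^(k-1) = 2.9373
rc^k = 2.0279
eta = 0.6195 = 61.9535%

61.9535%


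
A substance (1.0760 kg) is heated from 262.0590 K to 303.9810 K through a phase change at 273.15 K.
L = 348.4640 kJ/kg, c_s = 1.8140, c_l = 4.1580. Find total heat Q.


Q1 (sensible, solid) = 1.0760 * 1.8140 * 11.0910 = 21.6481 kJ
Q2 (latent) = 1.0760 * 348.4640 = 374.9473 kJ
Q3 (sensible, liquid) = 1.0760 * 4.1580 * 30.8310 = 137.9381 kJ
Q_total = 534.5335 kJ

534.5335 kJ


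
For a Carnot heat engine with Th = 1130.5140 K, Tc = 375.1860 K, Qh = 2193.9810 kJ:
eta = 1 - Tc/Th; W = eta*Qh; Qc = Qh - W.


eta = 1 - 375.1860/1130.5140 = 0.6681
W = 0.6681 * 2193.9810 = 1465.8600 kJ
Qc = 2193.9810 - 1465.8600 = 728.1210 kJ

eta = 66.8128%, W = 1465.8600 kJ, Qc = 728.1210 kJ


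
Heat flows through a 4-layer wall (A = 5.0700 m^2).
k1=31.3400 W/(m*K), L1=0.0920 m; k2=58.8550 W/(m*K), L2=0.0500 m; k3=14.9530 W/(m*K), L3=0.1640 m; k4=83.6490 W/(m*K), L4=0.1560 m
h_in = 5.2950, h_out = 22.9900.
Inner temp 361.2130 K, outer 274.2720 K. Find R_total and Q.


R_conv_in = 1/(5.2950*5.0700) = 0.0372
R_1 = 0.0920/(31.3400*5.0700) = 0.0006
R_2 = 0.0500/(58.8550*5.0700) = 0.0002
R_3 = 0.1640/(14.9530*5.0700) = 0.0022
R_4 = 0.1560/(83.6490*5.0700) = 0.0004
R_conv_out = 1/(22.9900*5.0700) = 0.0086
R_total = 0.0491 K/W
Q = 86.9410 / 0.0491 = 1770.4413 W

R_total = 0.0491 K/W, Q = 1770.4413 W


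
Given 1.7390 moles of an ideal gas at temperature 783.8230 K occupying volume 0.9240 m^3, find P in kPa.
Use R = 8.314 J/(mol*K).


P = nRT/V = 1.7390 * 8.314 * 783.8230 / 0.9240
= 11332.5490 / 0.9240 = 12264.6634 Pa = 12.2647 kPa

12.2647 kPa


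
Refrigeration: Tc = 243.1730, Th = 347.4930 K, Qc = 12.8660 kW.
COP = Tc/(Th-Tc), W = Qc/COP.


COP = 243.1730 / 104.3200 = 2.3310
W = 12.8660 / 2.3310 = 5.5194 kW

COP = 2.3310, W = 5.5194 kW


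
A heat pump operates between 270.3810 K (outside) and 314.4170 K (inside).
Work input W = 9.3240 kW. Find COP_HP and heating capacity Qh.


COP = 314.4170 / 44.0360 = 7.1400
Qh = 7.1400 * 9.3240 = 66.5734 kW

COP = 7.1400, Qh = 66.5734 kW


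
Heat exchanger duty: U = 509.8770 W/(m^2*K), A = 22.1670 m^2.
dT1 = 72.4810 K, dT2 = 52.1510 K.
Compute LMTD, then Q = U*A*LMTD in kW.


LMTD = 61.7593 K
Q = 509.8770 * 22.1670 * 61.7593 = 698031.1878 W = 698.0312 kW

698.0312 kW


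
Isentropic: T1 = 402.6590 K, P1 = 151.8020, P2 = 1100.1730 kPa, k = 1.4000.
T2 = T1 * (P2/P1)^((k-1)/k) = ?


(k-1)/k = 0.2857
(P2/P1)^exp = 1.7610
T2 = 402.6590 * 1.7610 = 709.0945 K

709.0945 K


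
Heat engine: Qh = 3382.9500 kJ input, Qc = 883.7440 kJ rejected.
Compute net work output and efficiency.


W = 3382.9500 - 883.7440 = 2499.2060 kJ
eta = 2499.2060 / 3382.9500 = 0.7388 = 73.8765%

W = 2499.2060 kJ, eta = 73.8765%


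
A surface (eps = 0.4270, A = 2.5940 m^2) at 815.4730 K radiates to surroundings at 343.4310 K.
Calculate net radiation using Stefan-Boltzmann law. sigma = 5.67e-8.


T^4 = 4.4222e+11
Tsurr^4 = 1.3911e+10
Q = 0.4270 * 5.67e-8 * 2.5940 * 4.2831e+11 = 26899.1206 W

26899.1206 W


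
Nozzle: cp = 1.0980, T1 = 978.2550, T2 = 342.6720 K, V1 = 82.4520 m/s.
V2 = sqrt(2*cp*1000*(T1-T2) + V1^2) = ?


dT = 635.5830 K
2*cp*1000*dT = 1395740.2680
V1^2 = 6798.3323
V2 = sqrt(1402538.6003) = 1184.2882 m/s

1184.2882 m/s


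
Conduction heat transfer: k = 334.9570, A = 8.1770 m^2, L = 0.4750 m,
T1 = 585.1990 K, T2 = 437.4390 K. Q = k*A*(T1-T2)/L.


dT = 147.7600 K
Q = 334.9570 * 8.1770 * 147.7600 / 0.4750 = 852013.2109 W

852013.2109 W


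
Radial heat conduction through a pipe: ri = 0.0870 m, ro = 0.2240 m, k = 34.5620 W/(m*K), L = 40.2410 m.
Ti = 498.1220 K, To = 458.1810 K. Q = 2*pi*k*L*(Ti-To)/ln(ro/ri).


dT = 39.9410 K
ln(ro/ri) = 0.9457
Q = 2*pi*34.5620*40.2410*39.9410 / 0.9457 = 369058.8499 W

369058.8499 W


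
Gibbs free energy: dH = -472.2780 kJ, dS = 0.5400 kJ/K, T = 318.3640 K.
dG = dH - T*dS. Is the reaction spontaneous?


T*dS = 318.3640 * 0.5400 = 171.9166 kJ
dG = -472.2780 - 171.9166 = -644.1946 kJ (spontaneous)

dG = -644.1946 kJ, spontaneous


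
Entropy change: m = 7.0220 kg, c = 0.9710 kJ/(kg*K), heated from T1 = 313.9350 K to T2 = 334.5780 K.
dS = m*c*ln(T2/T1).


T2/T1 = 1.0658
ln(T2/T1) = 0.0637
dS = 7.0220 * 0.9710 * 0.0637 = 0.4342 kJ/K

0.4342 kJ/K


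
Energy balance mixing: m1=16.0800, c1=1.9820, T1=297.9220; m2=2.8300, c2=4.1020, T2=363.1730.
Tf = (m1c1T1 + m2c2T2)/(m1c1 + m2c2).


num = 13710.8929
den = 43.4792
Tf = 315.3436 K

315.3436 K


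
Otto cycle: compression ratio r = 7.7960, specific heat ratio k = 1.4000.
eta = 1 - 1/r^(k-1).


r^(k-1) = 2.2738
eta = 1 - 1/2.2738 = 0.5602 = 56.0204%

56.0204%


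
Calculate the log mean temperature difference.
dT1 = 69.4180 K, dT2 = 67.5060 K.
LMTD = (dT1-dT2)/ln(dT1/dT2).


dT1/dT2 = 1.0283
ln(dT1/dT2) = 0.0279
LMTD = 1.9120 / 0.0279 = 68.4575 K

68.4575 K


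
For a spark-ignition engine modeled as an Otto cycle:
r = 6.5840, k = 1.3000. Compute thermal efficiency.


r^(k-1) = 1.7601
eta = 1 - 1/1.7601 = 0.4319 = 43.1863%

43.1863%


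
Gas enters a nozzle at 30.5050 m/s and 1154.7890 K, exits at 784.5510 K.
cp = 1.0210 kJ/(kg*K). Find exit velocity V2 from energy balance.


dT = 370.2380 K
2*cp*1000*dT = 756025.9960
V1^2 = 930.5550
V2 = sqrt(756956.5510) = 870.0325 m/s

870.0325 m/s


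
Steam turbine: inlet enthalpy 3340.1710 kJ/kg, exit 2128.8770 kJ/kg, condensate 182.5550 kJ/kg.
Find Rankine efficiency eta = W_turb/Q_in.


W = 1211.2940 kJ/kg
Q_in = 3157.6160 kJ/kg
eta = 0.3836 = 38.3610%

eta = 38.3610%


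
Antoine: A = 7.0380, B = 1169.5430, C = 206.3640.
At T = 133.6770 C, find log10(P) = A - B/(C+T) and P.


C+T = 340.0410
B/(C+T) = 3.4394
log10(P) = 7.0380 - 3.4394 = 3.5986
P = 10^3.5986 = 3968.0981 mmHg

3968.0981 mmHg


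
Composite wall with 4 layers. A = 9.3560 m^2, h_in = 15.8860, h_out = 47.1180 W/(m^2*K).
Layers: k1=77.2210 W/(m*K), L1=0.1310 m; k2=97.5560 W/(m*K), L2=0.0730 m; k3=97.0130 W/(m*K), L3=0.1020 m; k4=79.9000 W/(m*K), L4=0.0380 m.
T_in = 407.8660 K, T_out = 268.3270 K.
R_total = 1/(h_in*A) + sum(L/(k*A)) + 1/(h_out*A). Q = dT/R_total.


R_conv_in = 1/(15.8860*9.3560) = 0.0067
R_1 = 0.1310/(77.2210*9.3560) = 0.0002
R_2 = 0.0730/(97.5560*9.3560) = 7.9979e-05
R_3 = 0.1020/(97.0130*9.3560) = 0.0001
R_4 = 0.0380/(79.9000*9.3560) = 5.0833e-05
R_conv_out = 1/(47.1180*9.3560) = 0.0023
R_total = 0.0094 K/W
Q = 139.5390 / 0.0094 = 14811.3738 W

R_total = 0.0094 K/W, Q = 14811.3738 W


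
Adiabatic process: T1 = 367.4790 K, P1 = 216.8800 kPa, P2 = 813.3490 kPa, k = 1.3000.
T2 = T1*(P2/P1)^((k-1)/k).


(k-1)/k = 0.2308
(P2/P1)^exp = 1.3567
T2 = 367.4790 * 1.3567 = 498.5484 K

498.5484 K


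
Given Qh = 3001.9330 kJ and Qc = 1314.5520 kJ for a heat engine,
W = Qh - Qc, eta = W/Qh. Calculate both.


W = 3001.9330 - 1314.5520 = 1687.3810 kJ
eta = 1687.3810 / 3001.9330 = 0.5621 = 56.2098%

W = 1687.3810 kJ, eta = 56.2098%


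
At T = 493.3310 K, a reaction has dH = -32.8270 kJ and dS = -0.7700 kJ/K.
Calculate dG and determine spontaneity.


T*dS = 493.3310 * -0.7700 = -379.8649 kJ
dG = -32.8270 + 379.8649 = 347.0379 kJ (non-spontaneous)

dG = 347.0379 kJ, non-spontaneous


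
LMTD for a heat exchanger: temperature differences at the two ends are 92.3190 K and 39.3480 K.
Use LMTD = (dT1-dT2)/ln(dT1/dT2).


dT1/dT2 = 2.3462
ln(dT1/dT2) = 0.8528
LMTD = 52.9710 / 0.8528 = 62.1139 K

62.1139 K


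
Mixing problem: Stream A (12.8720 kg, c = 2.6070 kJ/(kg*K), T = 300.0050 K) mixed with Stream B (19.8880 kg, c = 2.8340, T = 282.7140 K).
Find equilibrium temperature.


num = 26001.8528
den = 89.9199
Tf = 289.1668 K

289.1668 K


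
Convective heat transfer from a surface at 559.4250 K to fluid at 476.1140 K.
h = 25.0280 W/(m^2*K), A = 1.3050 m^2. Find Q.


dT = 83.3110 K
Q = 25.0280 * 1.3050 * 83.3110 = 2721.0656 W

2721.0656 W


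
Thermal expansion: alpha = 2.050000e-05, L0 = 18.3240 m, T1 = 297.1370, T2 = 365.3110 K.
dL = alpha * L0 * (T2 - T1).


dT = 68.1740 K
dL = 2.050000e-05 * 18.3240 * 68.1740 = 0.025609 m
L_final = 18.349609 m

dL = 0.025609 m


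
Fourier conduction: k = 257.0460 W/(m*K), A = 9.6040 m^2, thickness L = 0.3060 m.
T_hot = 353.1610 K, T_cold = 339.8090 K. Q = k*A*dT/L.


dT = 13.3520 K
Q = 257.0460 * 9.6040 * 13.3520 / 0.3060 = 107717.9051 W

107717.9051 W


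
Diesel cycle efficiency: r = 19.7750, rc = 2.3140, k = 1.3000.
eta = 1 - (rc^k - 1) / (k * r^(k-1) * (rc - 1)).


r^(k-1) = 2.4481
rc^k = 2.9763
eta = 0.5274 = 52.7423%

52.7423%


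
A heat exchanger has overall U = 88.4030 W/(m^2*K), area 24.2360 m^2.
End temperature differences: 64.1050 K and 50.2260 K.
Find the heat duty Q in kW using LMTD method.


LMTD = 56.8836 K
Q = 88.4030 * 24.2360 * 56.8836 = 121875.0787 W = 121.8751 kW

121.8751 kW


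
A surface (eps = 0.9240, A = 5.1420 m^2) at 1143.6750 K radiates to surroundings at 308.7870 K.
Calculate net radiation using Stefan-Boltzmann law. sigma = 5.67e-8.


T^4 = 1.7108e+12
Tsurr^4 = 9.0915e+09
Q = 0.9240 * 5.67e-8 * 5.1420 * 1.7018e+12 = 458441.1548 W

458441.1548 W


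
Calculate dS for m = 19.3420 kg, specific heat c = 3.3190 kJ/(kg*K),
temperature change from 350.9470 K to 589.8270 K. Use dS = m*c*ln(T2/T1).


T2/T1 = 1.6807
ln(T2/T1) = 0.5192
dS = 19.3420 * 3.3190 * 0.5192 = 33.3302 kJ/K

33.3302 kJ/K


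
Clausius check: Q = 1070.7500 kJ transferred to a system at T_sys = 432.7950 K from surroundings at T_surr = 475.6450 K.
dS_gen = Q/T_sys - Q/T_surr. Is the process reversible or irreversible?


dS_sys = 1070.7500/432.7950 = 2.4740 kJ/K
dS_surr = -1070.7500/475.6450 = -2.2512 kJ/K
dS_gen = 2.4740 - 2.2512 = 0.2229 kJ/K (irreversible)

dS_gen = 0.2229 kJ/K, irreversible


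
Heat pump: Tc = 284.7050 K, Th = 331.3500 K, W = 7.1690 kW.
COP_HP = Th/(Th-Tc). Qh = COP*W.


COP = 331.3500 / 46.6450 = 7.1037
Qh = 7.1037 * 7.1690 = 50.9261 kW

COP = 7.1037, Qh = 50.9261 kW


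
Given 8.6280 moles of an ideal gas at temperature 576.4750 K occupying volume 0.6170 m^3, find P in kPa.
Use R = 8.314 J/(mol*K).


P = nRT/V = 8.6280 * 8.314 * 576.4750 / 0.6170
= 41352.3919 / 0.6170 = 67021.7048 Pa = 67.0217 kPa

67.0217 kPa


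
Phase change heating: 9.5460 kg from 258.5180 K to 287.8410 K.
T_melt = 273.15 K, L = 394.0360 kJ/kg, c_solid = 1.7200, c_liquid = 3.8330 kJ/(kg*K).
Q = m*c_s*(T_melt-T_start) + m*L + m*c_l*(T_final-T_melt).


Q1 (sensible, solid) = 9.5460 * 1.7200 * 14.6320 = 240.2446 kJ
Q2 (latent) = 9.5460 * 394.0360 = 3761.4677 kJ
Q3 (sensible, liquid) = 9.5460 * 3.8330 * 14.6910 = 537.5410 kJ
Q_total = 4539.2532 kJ

4539.2532 kJ


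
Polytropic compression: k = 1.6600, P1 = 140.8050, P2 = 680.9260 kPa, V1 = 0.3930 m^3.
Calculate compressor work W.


(k-1)/k = 0.3976
(P2/P1)^exp = 1.8713
W = 2.5152 * 140.8050 * 0.3930 * (1.8713 - 1) = 121.2669 kJ

121.2669 kJ


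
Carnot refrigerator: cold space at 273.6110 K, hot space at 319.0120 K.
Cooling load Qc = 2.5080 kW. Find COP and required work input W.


COP = 273.6110 / 45.4010 = 6.0265
W = 2.5080 / 6.0265 = 0.4162 kW

COP = 6.0265, W = 0.4162 kW


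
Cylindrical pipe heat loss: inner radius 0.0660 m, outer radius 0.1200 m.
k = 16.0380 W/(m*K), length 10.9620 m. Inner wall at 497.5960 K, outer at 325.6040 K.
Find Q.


dT = 171.9920 K
ln(ro/ri) = 0.5978
Q = 2*pi*16.0380*10.9620*171.9920 / 0.5978 = 317793.7351 W

317793.7351 W


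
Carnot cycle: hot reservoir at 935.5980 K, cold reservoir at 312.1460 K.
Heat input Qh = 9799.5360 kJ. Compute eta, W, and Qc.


eta = 1 - 312.1460/935.5980 = 0.6664
W = 0.6664 * 9799.5360 = 6530.0913 kJ
Qc = 9799.5360 - 6530.0913 = 3269.4447 kJ

eta = 66.6367%, W = 6530.0913 kJ, Qc = 3269.4447 kJ


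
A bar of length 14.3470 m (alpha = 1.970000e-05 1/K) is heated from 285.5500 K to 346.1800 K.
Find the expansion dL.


dT = 60.6300 K
dL = 1.970000e-05 * 14.3470 * 60.6300 = 0.017136 m
L_final = 14.364136 m

dL = 0.017136 m


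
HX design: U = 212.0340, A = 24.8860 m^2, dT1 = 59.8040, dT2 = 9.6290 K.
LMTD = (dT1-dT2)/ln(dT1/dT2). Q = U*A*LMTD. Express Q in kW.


LMTD = 27.4737 K
Q = 212.0340 * 24.8860 * 27.4737 = 144969.7832 W = 144.9698 kW

144.9698 kW


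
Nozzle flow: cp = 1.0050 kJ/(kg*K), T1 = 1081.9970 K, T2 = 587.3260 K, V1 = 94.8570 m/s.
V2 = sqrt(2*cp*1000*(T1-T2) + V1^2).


dT = 494.6710 K
2*cp*1000*dT = 994288.7100
V1^2 = 8997.8504
V2 = sqrt(1003286.5604) = 1001.6419 m/s

1001.6419 m/s


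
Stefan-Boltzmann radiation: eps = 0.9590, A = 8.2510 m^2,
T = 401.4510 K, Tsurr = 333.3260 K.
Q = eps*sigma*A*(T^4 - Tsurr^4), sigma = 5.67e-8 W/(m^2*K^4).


T^4 = 2.5973e+10
Tsurr^4 = 1.2345e+10
Q = 0.9590 * 5.67e-8 * 8.2510 * 1.3629e+10 = 6114.6094 W

6114.6094 W


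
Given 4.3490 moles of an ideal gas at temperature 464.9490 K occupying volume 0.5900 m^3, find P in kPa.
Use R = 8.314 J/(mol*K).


P = nRT/V = 4.3490 * 8.314 * 464.9490 / 0.5900
= 16811.4335 / 0.5900 = 28493.9550 Pa = 28.4940 kPa

28.4940 kPa


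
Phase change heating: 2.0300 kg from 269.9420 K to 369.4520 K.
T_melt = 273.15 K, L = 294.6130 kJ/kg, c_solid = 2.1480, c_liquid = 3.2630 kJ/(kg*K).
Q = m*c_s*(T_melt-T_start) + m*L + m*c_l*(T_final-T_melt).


Q1 (sensible, solid) = 2.0300 * 2.1480 * 3.2080 = 13.9883 kJ
Q2 (latent) = 2.0300 * 294.6130 = 598.0644 kJ
Q3 (sensible, liquid) = 2.0300 * 3.2630 * 96.3020 = 637.8939 kJ
Q_total = 1249.9465 kJ

1249.9465 kJ


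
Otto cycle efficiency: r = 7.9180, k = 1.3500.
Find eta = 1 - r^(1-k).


r^(k-1) = 2.0631
eta = 1 - 1/2.0631 = 0.5153 = 51.5287%

51.5287%


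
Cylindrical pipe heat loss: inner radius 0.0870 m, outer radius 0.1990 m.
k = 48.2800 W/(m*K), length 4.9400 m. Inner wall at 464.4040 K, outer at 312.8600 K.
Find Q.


dT = 151.5440 K
ln(ro/ri) = 0.8274
Q = 2*pi*48.2800*4.9400*151.5440 / 0.8274 = 274472.6260 W

274472.6260 W


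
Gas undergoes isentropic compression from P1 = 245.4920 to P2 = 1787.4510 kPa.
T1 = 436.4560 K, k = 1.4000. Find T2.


(k-1)/k = 0.2857
(P2/P1)^exp = 1.7634
T2 = 436.4560 * 1.7634 = 769.6308 K

769.6308 K


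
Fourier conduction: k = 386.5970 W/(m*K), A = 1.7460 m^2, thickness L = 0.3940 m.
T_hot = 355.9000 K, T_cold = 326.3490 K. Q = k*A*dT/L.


dT = 29.5510 K
Q = 386.5970 * 1.7460 * 29.5510 / 0.3940 = 50626.5903 W

50626.5903 W


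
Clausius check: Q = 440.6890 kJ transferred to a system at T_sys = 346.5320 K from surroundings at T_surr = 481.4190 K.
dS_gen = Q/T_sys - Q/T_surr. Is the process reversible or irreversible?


dS_sys = 440.6890/346.5320 = 1.2717 kJ/K
dS_surr = -440.6890/481.4190 = -0.9154 kJ/K
dS_gen = 1.2717 - 0.9154 = 0.3563 kJ/K (irreversible)

dS_gen = 0.3563 kJ/K, irreversible


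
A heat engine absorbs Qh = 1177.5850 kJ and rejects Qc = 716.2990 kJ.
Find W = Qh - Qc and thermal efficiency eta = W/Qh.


W = 1177.5850 - 716.2990 = 461.2860 kJ
eta = 461.2860 / 1177.5850 = 0.3917 = 39.1722%

W = 461.2860 kJ, eta = 39.1722%


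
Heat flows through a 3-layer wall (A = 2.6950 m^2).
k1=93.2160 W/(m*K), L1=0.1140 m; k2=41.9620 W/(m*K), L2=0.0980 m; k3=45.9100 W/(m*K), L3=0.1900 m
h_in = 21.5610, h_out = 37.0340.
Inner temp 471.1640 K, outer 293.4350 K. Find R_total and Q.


R_conv_in = 1/(21.5610*2.6950) = 0.0172
R_1 = 0.1140/(93.2160*2.6950) = 0.0005
R_2 = 0.0980/(41.9620*2.6950) = 0.0009
R_3 = 0.1900/(45.9100*2.6950) = 0.0015
R_conv_out = 1/(37.0340*2.6950) = 0.0100
R_total = 0.0301 K/W
Q = 177.7290 / 0.0301 = 5907.5531 W

R_total = 0.0301 K/W, Q = 5907.5531 W


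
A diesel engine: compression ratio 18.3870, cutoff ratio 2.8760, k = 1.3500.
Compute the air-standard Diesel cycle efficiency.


r^(k-1) = 2.7706
rc^k = 4.1626
eta = 0.5493 = 54.9288%

54.9288%


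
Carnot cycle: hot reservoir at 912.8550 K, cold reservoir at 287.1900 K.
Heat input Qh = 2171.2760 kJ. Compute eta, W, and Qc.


eta = 1 - 287.1900/912.8550 = 0.6854
W = 0.6854 * 2171.2760 = 1488.1787 kJ
Qc = 2171.2760 - 1488.1787 = 683.0973 kJ

eta = 68.5394%, W = 1488.1787 kJ, Qc = 683.0973 kJ


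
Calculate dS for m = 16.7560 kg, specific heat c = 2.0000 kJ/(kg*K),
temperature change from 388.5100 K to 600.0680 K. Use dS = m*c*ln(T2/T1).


T2/T1 = 1.5445
ln(T2/T1) = 0.4347
dS = 16.7560 * 2.0000 * 0.4347 = 14.5685 kJ/K

14.5685 kJ/K


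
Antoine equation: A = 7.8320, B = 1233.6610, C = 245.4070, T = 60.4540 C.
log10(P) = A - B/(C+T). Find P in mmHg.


C+T = 305.8610
B/(C+T) = 4.0334
log10(P) = 7.8320 - 4.0334 = 3.7986
P = 10^3.7986 = 6289.2077 mmHg

6289.2077 mmHg


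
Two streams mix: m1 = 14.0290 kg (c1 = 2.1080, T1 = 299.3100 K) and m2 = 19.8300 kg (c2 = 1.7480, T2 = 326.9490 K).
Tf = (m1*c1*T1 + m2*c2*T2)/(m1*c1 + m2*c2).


num = 20184.5150
den = 64.2360
Tf = 314.2245 K

314.2245 K


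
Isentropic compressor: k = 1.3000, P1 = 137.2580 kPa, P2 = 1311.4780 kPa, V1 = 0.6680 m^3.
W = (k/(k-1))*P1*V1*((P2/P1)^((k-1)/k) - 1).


(k-1)/k = 0.2308
(P2/P1)^exp = 1.6835
W = 4.3333 * 137.2580 * 0.6680 * (1.6835 - 1) = 271.5537 kJ

271.5537 kJ


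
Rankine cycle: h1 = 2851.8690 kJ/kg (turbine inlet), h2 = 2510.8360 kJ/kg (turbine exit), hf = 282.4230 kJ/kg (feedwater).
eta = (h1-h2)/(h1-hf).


W = 341.0330 kJ/kg
Q_in = 2569.4460 kJ/kg
eta = 0.1327 = 13.2726%

eta = 13.2726%


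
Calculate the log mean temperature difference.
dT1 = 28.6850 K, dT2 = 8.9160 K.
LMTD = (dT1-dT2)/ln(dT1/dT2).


dT1/dT2 = 3.2172
ln(dT1/dT2) = 1.1685
LMTD = 19.7690 / 1.1685 = 16.9179 K

16.9179 K


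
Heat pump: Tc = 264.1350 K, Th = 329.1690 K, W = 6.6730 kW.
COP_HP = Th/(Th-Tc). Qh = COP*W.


COP = 329.1690 / 65.0340 = 5.0615
Qh = 5.0615 * 6.6730 = 33.7753 kW

COP = 5.0615, Qh = 33.7753 kW


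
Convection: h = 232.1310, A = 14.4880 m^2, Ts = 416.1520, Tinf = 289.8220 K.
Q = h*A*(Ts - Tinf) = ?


dT = 126.3300 K
Q = 232.1310 * 14.4880 * 126.3300 = 424862.1825 W

424862.1825 W


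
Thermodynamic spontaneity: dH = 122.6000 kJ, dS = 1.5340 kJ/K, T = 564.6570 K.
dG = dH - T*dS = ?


T*dS = 564.6570 * 1.5340 = 866.1838 kJ
dG = 122.6000 - 866.1838 = -743.5838 kJ (spontaneous)

dG = -743.5838 kJ, spontaneous


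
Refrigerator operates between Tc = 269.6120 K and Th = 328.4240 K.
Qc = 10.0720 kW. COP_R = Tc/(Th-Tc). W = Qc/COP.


COP = 269.6120 / 58.8120 = 4.5843
W = 10.0720 / 4.5843 = 2.1971 kW

COP = 4.5843, W = 2.1971 kW


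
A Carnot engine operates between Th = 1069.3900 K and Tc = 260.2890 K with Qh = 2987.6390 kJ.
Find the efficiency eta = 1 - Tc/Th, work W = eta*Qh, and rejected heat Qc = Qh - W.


eta = 1 - 260.2890/1069.3900 = 0.7566
W = 0.7566 * 2987.6390 = 2260.4491 kJ
Qc = 2987.6390 - 2260.4491 = 727.1899 kJ

eta = 75.6600%, W = 2260.4491 kJ, Qc = 727.1899 kJ
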